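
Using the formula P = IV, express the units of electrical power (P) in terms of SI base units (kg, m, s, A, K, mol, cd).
Units of each symbol in P = IV:
  I (current): A
  V (voltage, in volts): kg·m²/(s³·A)

Multiplying the contributions: [A] · [kg·m²/(s³·A)]
Adding exponents of each base unit: kg: 1, m: 2, s: -3
SI base units of electrical power: kg·m²/s³

Answer: kg·m²/s³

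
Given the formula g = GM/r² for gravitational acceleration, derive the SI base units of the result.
Units of each symbol in g = GM/r²:
  G (gravitational constant): m³/(kg·s²)
  M (mass): kg
  r (distance): m  → to the power 2 in the denominator, contributes 1/m²

Multiplying the contributions: [m³/(kg·s²)] · [kg] · [1/m²]
Adding exponents of each base unit: m: 1, s: -2
SI base units of gravitational acceleration: m/s²

Answer: m/s²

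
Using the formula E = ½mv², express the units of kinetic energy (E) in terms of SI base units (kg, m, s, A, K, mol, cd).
Units of each symbol in E = ½mv²:
  m (mass): kg
  v (speed): m/s  → to the power 2, contributes m²/s²
  The factor ½ is dimensionless.

Multiplying the contributions: [kg] · [m²/s²]
Adding exponents of each base unit: kg: 1, m: 2, s: -2
SI base units of kinetic energy: kg·m²/s²

Answer: kg·m²/s²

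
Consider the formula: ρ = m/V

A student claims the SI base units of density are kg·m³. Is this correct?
Units of each symbol in ρ = m/V:
  m (mass): kg
  V (volume): m³  → in the denominator, contributes 1/m³

Multiplying the contributions: [kg] · [1/m³]
Adding exponents of each base unit: kg: 1, m: -3
SI base units of density: kg/m³

The claimed units kg·m³ (exponents kg: 1, m: 3) do not match the derived units kg/m³ (exponents kg: 1, m: -3), so the claim is incorrect.

Answer: No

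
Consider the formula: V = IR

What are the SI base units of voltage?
Units of each symbol in V = IR:
  I (current): A
  R (resistance, in ohms): kg·m²/(s³·A²)

Multiplying the contributions: [A] · [kg·m²/(s³·A²)]
Adding exponents of each base unit: kg: 1, m: 2, s: -3, A: -1
SI base units of voltage: kg·m²/(s³·A)

Answer: kg·m²/(s³·A)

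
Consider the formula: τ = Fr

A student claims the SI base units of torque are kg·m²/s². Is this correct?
Units of each symbol in τ = Fr:
  F (force): kg·m/s²
  r (lever arm): m

Multiplying the contributions: [kg·m/s²] · [m]
Adding exponents of each base unit: kg: 1, m: 2, s: -2
SI base units of torque: kg·m²/s²

The claimed units kg·m²/s² match the derived units, so the claim is correct.

Answer: Yes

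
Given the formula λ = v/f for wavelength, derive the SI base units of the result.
Units of each symbol in λ = v/f:
  v (wave speed): m/s
  f (frequency): 1/s  → in the denominator, contributes s

Multiplying the contributions: [m/s] · [s]
Adding exponents of each base unit: m: 1
SI base units of wavelength: m

Answer: m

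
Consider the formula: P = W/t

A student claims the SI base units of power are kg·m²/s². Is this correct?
Units of each symbol in P = W/t:
  W (work): kg·m²/s²
  t (time): s  → in the denominator, contributes 1/s

Multiplying the contributions: [kg·m²/s²] · [1/s]
Adding exponents of each base unit: kg: 1, m: 2, s: -3
SI base units of power: kg·m²/s³

The claimed units kg·m²/s² (exponents kg: 1, m: 2, s: -2) do not match the derived units kg·m²/s³ (exponents kg: 1, m: 2, s: -3), so the claim is incorrect.

Answer: No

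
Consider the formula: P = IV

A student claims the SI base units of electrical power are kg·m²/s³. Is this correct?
Units of each symbol in P = IV:
  I (current): A
  V (voltage, in volts): kg·m²/(s³·A)

Multiplying the contributions: [A] · [kg·m²/(s³·A)]
Adding exponents of each base unit: kg: 1, m: 2, s: -3
SI base units of electrical power: kg·m²/s³

The claimed units kg·m²/s³ match the derived units, so the claim is correct.

Answer: Yes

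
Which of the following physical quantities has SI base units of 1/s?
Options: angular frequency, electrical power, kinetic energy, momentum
Checking the SI base units of each option:
  angular frequency (ω = 2πf): 1/s  ✓ matches
  electrical power (P = IV): kg·m²/s³  ✗
  kinetic energy (E = ½mv²): kg·m²/s²  ✗
  momentum (p = mv): kg·m/s  ✗

Only angular frequency has units 1/s.

Answer: angular frequency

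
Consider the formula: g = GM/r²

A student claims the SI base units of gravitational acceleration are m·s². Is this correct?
Units of each symbol in g = GM/r²:
  G (gravitational constant): m³/(kg·s²)
  M (mass): kg
  r (distance): m  → to the power 2 in the denominator, contributes 1/m²

Multiplying the contributions: [m³/(kg·s²)] · [kg] · [1/m²]
Adding exponents of each base unit: m: 1, s: -2
SI base units of gravitational acceleration: m/s²

The claimed units m·s² (exponents m: 1, s: 2) do not match the derived units m/s² (exponents m: 1, s: -2), so the claim is incorrect.

Answer: No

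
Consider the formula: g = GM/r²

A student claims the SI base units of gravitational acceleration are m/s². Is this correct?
Units of each symbol in g = GM/r²:
  G (gravitational constant): m³/(kg·s²)
  M (mass): kg
  r (distance): m  → to the power 2 in the denominator, contributes 1/m²

Multiplying the contributions: [m³/(kg·s²)] · [kg] · [1/m²]
Adding exponents of each base unit: m: 1, s: -2
SI base units of gravitational acceleration: m/s²

The claimed units m/s² match the derived units, so the claim is correct.

Answer: Yes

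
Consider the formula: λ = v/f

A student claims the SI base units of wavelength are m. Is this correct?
Units of each symbol in λ = v/f:
  v (wave speed): m/s
  f (frequency): 1/s  → in the denominator, contributes s

Multiplying the contributions: [m/s] · [s]
Adding exponents of each base unit: m: 1
SI base units of wavelength: m

The claimed units m match the derived units, so the claim is correct.

Answer: Yes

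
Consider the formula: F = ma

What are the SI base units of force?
Units of each symbol in F = ma:
  m (mass): kg
  a (acceleration): m/s²

Multiplying the contributions: [kg] · [m/s²]
Adding exponents of each base unit: kg: 1, m: 1, s: -2
SI base units of force: kg·m/s²

Answer: kg·m/s²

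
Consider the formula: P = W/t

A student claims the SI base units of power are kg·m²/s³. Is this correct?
Units of each symbol in P = W/t:
  W (work): kg·m²/s²
  t (time): s  → in the denominator, contributes 1/s

Multiplying the contributions: [kg·m²/s²] · [1/s]
Adding exponents of each base unit: kg: 1, m: 2, s: -3
SI base units of power: kg·m²/s³

The claimed units kg·m²/s³ match the derived units, so the claim is correct.

Answer: Yes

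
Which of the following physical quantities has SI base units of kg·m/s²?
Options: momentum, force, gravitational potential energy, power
Checking the SI base units of each option:
  momentum (p = mv): kg·m/s  ✗
  force (F = ma): kg·m/s²  ✓ matches
  gravitational potential energy (U = -GMm/r): kg·m²/s²  ✗
  power (P = W/t): kg·m²/s³  ✗

Only force has units kg·m/s².

Answer: force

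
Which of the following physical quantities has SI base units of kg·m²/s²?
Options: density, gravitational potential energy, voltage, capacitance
Checking the SI base units of each option:
  density (ρ = m/V): kg/m³  ✗
  gravitational potential energy (U = -GMm/r): kg·m²/s²  ✓ matches
  voltage (V = IR): kg·m²/(s³·A)  ✗
  capacitance (C = Q/V): s⁴·A²/(kg·m²)  ✗

Only gravitational potential energy has units kg·m²/s².

Answer: gravitational potential energy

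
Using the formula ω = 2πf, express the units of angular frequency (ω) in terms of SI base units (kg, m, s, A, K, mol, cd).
Units of each symbol in ω = 2πf:
  f (frequency): 1/s
  The factor 2π is dimensionless.

Multiplying the contributions: [1/s]
Adding exponents of each base unit: s: -1
SI base units of angular frequency: 1/s

Answer: 1/s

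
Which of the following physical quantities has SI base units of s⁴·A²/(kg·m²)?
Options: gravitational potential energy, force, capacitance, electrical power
Checking the SI base units of each option:
  gravitational potential energy (U = -GMm/r): kg·m²/s²  ✗
  force (F = ma): kg·m/s²  ✗
  capacitance (C = Q/V): s⁴·A²/(kg·m²)  ✓ matches
  electrical power (P = IV): kg·m²/s³  ✗

Only capacitance has units s⁴·A²/(kg·m²).

Answer: capacitance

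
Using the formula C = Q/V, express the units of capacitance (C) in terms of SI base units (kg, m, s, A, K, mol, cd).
Units of each symbol in C = Q/V:
  Q (charge, in coulombs): s·A
  V (voltage, in volts): kg·m²/(s³·A)  → in the denominator, contributes s³·A/(kg·m²)

Multiplying the contributions: [s·A] · [s³·A/(kg·m²)]
Adding exponents of each base unit: kg: -1, m: -2, s: 4, A: 2
SI base units of capacitance: s⁴·A²/(kg·m²)

Answer: s⁴·A²/(kg·m²)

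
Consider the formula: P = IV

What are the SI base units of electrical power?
Units of each symbol in P = IV:
  I (current): A
  V (voltage, in volts): kg·m²/(s³·A)

Multiplying the contributions: [A] · [kg·m²/(s³·A)]
Adding exponents of each base unit: kg: 1, m: 2, s: -3
SI base units of electrical power: kg·m²/s³

Answer: kg·m²/s³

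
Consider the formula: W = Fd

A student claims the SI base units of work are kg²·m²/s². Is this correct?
Units of each symbol in W = Fd:
  F (force): kg·m/s²
  d (displacement): m

Multiplying the contributions: [kg·m/s²] · [m]
Adding exponents of each base unit: kg: 1, m: 2, s: -2
SI base units of work: kg·m²/s²

The claimed units kg²·m²/s² (exponents kg: 2, m: 2, s: -2) do not match the derived units kg·m²/s² (exponents kg: 1, m: 2, s: -2), so the claim is incorrect.

Answer: No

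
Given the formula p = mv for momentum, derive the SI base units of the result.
Units of each symbol in p = mv:
  m (mass): kg
  v (velocity): m/s

Multiplying the contributions: [kg] · [m/s]
Adding exponents of each base unit: kg: 1, m: 1, s: -1
SI base units of momentum: kg·m/s

Answer: kg·m/s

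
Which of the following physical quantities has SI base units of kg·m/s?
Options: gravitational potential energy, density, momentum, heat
Checking the SI base units of each option:
  gravitational potential energy (U = -GMm/r): kg·m²/s²  ✗
  density (ρ = m/V): kg/m³  ✗
  momentum (p = mv): kg·m/s  ✓ matches
  heat (Q = mcΔT): kg·m²/s²  ✗

Only momentum has units kg·m/s.

Answer: momentum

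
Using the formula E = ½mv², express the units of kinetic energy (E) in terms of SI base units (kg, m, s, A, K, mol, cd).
Units of each symbol in E = ½mv²:
  m (mass): kg
  v (speed): m/s  → to the power 2, contributes m²/s²
  The factor ½ is dimensionless.

Multiplying the contributions: [kg] · [m²/s²]
Adding exponents of each base unit: kg: 1, m: 2, s: -2
SI base units of kinetic energy: kg·m²/s²

Answer: kg·m²/s²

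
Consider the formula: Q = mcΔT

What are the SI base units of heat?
Units of each symbol in Q = mcΔT:
  m (mass): kg
  c (specific heat capacity, in J/(kg·K)): m²/(s²·K)
  ΔT (temperature change): K

Multiplying the contributions: [kg] · [m²/(s²·K)] · [K]
Adding exponents of each base unit: kg: 1, m: 2, s: -2
SI base units of heat: kg·m²/s²

Answer: kg·m²/s²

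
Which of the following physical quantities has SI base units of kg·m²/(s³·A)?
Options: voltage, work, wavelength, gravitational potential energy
Checking the SI base units of each option:
  voltage (V = IR): kg·m²/(s³·A)  ✓ matches
  work (W = Fd): kg·m²/s²  ✗
  wavelength (λ = v/f): m  ✗
  gravitational potential energy (U = -GMm/r): kg·m²/s²  ✗

Only voltage has units kg·m²/(s³·A).

Answer: voltage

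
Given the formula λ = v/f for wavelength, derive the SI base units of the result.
Units of each symbol in λ = v/f:
  v (wave speed): m/s
  f (frequency): 1/s  → in the denominator, contributes s

Multiplying the contributions: [m/s] · [s]
Adding exponents of each base unit: m: 1
SI base units of wavelength: m

Answer: m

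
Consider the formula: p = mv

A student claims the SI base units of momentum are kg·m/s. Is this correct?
Units of each symbol in p = mv:
  m (mass): kg
  v (velocity): m/s

Multiplying the contributions: [kg] · [m/s]
Adding exponents of each base unit: kg: 1, m: 1, s: -1
SI base units of momentum: kg·m/s

The claimed units kg·m/s match the derived units, so the claim is correct.

Answer: Yes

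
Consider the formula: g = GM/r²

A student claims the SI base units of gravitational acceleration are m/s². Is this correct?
Units of each symbol in g = GM/r²:
  G (gravitational constant): m³/(kg·s²)
  M (mass): kg
  r (distance): m  → to the power 2 in the denominator, contributes 1/m²

Multiplying the contributions: [m³/(kg·s²)] · [kg] · [1/m²]
Adding exponents of each base unit: m: 1, s: -2
SI base units of gravitational acceleration: m/s²

The claimed units m/s² match the derived units, so the claim is correct.

Answer: Yes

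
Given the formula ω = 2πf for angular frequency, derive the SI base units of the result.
Units of each symbol in ω = 2πf:
  f (frequency): 1/s
  The factor 2π is dimensionless.

Multiplying the contributions: [1/s]
Adding exponents of each base unit: s: -1
SI base units of angular frequency: 1/s

Answer: 1/s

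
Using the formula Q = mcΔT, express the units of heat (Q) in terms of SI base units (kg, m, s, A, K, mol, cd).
Units of each symbol in Q = mcΔT:
  m (mass): kg
  c (specific heat capacity, in J/(kg·K)): m²/(s²·K)
  ΔT (temperature change): K

Multiplying the contributions: [kg] · [m²/(s²·K)] · [K]
Adding exponents of each base unit: kg: 1, m: 2, s: -2
SI base units of heat: kg·m²/s²

Answer: kg·m²/s²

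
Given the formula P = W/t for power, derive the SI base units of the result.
Units of each symbol in P = W/t:
  W (work): kg·m²/s²
  t (time): s  → in the denominator, contributes 1/s

Multiplying the contributions: [kg·m²/s²] · [1/s]
Adding exponents of each base unit: kg: 1, m: 2, s: -3
SI base units of power: kg·m²/s³

Answer: kg·m²/s³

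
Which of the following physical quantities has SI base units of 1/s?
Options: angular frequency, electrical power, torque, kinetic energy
Checking the SI base units of each option:
  angular frequency (ω = 2πf): 1/s  ✓ matches
  electrical power (P = IV): kg·m²/s³  ✗
  torque (τ = Fr): kg·m²/s²  ✗
  kinetic energy (E = ½mv²): kg·m²/s²  ✗

Only angular frequency has units 1/s.

Answer: angular frequency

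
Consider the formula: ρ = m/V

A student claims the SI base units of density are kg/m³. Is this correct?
Units of each symbol in ρ = m/V:
  m (mass): kg
  V (volume): m³  → in the denominator, contributes 1/m³

Multiplying the contributions: [kg] · [1/m³]
Adding exponents of each base unit: kg: 1, m: -3
SI base units of density: kg/m³

The claimed units kg/m³ match the derived units, so the claim is correct.

Answer: Yes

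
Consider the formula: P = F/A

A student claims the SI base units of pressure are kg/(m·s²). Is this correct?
Units of each symbol in P = F/A:
  F (force): kg·m/s²
  A (area): m²  → in the denominator, contributes 1/m²

Multiplying the contributions: [kg·m/s²] · [1/m²]
Adding exponents of each base unit: kg: 1, m: -1, s: -2
SI base units of pressure: kg/(m·s²)

The claimed units kg/(m·s²) match the derived units, so the claim is correct.

Answer: Yes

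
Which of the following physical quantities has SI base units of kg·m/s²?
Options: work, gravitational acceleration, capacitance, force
Checking the SI base units of each option:
  work (W = Fd): kg·m²/s²  ✗
  gravitational acceleration (g = GM/r²): m/s²  ✗
  capacitance (C = Q/V): s⁴·A²/(kg·m²)  ✗
  force (F = ma): kg·m/s²  ✓ matches

Only force has units kg·m/s².

Answer: force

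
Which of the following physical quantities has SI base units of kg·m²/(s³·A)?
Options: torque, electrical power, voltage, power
Checking the SI base units of each option:
  torque (τ = Fr): kg·m²/s²  ✗
  electrical power (P = IV): kg·m²/s³  ✗
  voltage (V = IR): kg·m²/(s³·A)  ✓ matches
  power (P = W/t): kg·m²/s³  ✗

Only voltage has units kg·m²/(s³·A).

Answer: voltage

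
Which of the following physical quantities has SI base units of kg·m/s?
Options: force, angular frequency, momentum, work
Checking the SI base units of each option:
  force (F = ma): kg·m/s²  ✗
  angular frequency (ω = 2πf): 1/s  ✗
  momentum (p = mv): kg·m/s  ✓ matches
  work (W = Fd): kg·m²/s²  ✗

Only momentum has units kg·m/s.

Answer: momentum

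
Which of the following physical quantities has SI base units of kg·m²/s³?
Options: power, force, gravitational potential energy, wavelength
Checking the SI base units of each option:
  power (P = W/t): kg·m²/s³  ✓ matches
  force (F = ma): kg·m/s²  ✗
  gravitational potential energy (U = -GMm/r): kg·m²/s²  ✗
  wavelength (λ = v/f): m  ✗

Only power has units kg·m²/s³.

Answer: power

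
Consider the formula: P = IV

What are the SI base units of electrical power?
Units of each symbol in P = IV:
  I (current): A
  V (voltage, in volts): kg·m²/(s³·A)

Multiplying the contributions: [A] · [kg·m²/(s³·A)]
Adding exponents of each base unit: kg: 1, m: 2, s: -3
SI base units of electrical power: kg·m²/s³

Answer: kg·m²/s³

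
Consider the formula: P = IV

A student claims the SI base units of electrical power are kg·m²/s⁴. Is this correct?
Units of each symbol in P = IV:
  I (current): A
  V (voltage, in volts): kg·m²/(s³·A)

Multiplying the contributions: [A] · [kg·m²/(s³·A)]
Adding exponents of each base unit: kg: 1, m: 2, s: -3
SI base units of electrical power: kg·m²/s³

The claimed units kg·m²/s⁴ (exponents kg: 1, m: 2, s: -4) do not match the derived units kg·m²/s³ (exponents kg: 1, m: 2, s: -3), so the claim is incorrect.

Answer: No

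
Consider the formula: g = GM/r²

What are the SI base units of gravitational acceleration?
Units of each symbol in g = GM/r²:
  G (gravitational constant): m³/(kg·s²)
  M (mass): kg
  r (distance): m  → to the power 2 in the denominator, contributes 1/m²

Multiplying the contributions: [m³/(kg·s²)] · [kg] · [1/m²]
Adding exponents of each base unit: m: 1, s: -2
SI base units of gravitational acceleration: m/s²

Answer: m/s²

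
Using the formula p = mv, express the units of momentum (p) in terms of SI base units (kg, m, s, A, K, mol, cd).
Units of each symbol in p = mv:
  m (mass): kg
  v (velocity): m/s

Multiplying the contributions: [kg] · [m/s]
Adding exponents of each base unit: kg: 1, m: 1, s: -1
SI base units of momentum: kg·m/s

Answer: kg·m/s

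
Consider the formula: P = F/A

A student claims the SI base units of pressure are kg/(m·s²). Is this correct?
Units of each symbol in P = F/A:
  F (force): kg·m/s²
  A (area): m²  → in the denominator, contributes 1/m²

Multiplying the contributions: [kg·m/s²] · [1/m²]
Adding exponents of each base unit: kg: 1, m: -1, s: -2
SI base units of pressure: kg/(m·s²)

The claimed units kg/(m·s²) match the derived units, so the claim is correct.

Answer: Yes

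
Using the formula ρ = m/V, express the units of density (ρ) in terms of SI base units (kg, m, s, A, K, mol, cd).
Units of each symbol in ρ = m/V:
  m (mass): kg
  V (volume): m³  → in the denominator, contributes 1/m³

Multiplying the contributions: [kg] · [1/m³]
Adding exponents of each base unit: kg: 1, m: -3
SI base units of density: kg/m³

Answer: kg/m³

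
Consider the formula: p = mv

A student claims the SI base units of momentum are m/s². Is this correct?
Units of each symbol in p = mv:
  m (mass): kg
  v (velocity): m/s

Multiplying the contributions: [kg] · [m/s]
Adding exponents of each base unit: kg: 1, m: 1, s: -1
SI base units of momentum: kg·m/s

The claimed units m/s² (exponents m: 1, s: -2) do not match the derived units kg·m/s (exponents kg: 1, m: 1, s: -1), so the claim is incorrect.

Answer: No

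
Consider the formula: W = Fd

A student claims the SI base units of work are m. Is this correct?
Units of each symbol in W = Fd:
  F (force): kg·m/s²
  d (displacement): m

Multiplying the contributions: [kg·m/s²] · [m]
Adding exponents of each base unit: kg: 1, m: 2, s: -2
SI base units of work: kg·m²/s²

The claimed units m (exponents m: 1) do not match the derived units kg·m²/s² (exponents kg: 1, m: 2, s: -2), so the claim is incorrect.

Answer: No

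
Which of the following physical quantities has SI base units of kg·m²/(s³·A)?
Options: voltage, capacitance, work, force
Checking the SI base units of each option:
  voltage (V = IR): kg·m²/(s³·A)  ✓ matches
  capacitance (C = Q/V): s⁴·A²/(kg·m²)  ✗
  work (W = Fd): kg·m²/s²  ✗
  force (F = ma): kg·m/s²  ✗

Only voltage has units kg·m²/(s³·A).

Answer: voltage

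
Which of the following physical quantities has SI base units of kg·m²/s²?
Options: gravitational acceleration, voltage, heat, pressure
Checking the SI base units of each option:
  gravitational acceleration (g = GM/r²): m/s²  ✗
  voltage (V = IR): kg·m²/(s³·A)  ✗
  heat (Q = mcΔT): kg·m²/s²  ✓ matches
  pressure (P = F/A): kg/(m·s²)  ✗

Only heat has units kg·m²/s².

Answer: heat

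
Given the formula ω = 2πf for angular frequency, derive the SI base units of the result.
Units of each symbol in ω = 2πf:
  f (frequency): 1/s
  The factor 2π is dimensionless.

Multiplying the contributions: [1/s]
Adding exponents of each base unit: s: -1
SI base units of angular frequency: 1/s

Answer: 1/s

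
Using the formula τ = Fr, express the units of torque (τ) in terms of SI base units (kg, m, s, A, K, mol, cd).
Units of each symbol in τ = Fr:
  F (force): kg·m/s²
  r (lever arm): m

Multiplying the contributions: [kg·m/s²] · [m]
Adding exponents of each base unit: kg: 1, m: 2, s: -2
SI base units of torque: kg·m²/s²

Answer: kg·m²/s²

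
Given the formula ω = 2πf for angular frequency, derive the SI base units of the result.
Units of each symbol in ω = 2πf:
  f (frequency): 1/s
  The factor 2π is dimensionless.

Multiplying the contributions: [1/s]
Adding exponents of each base unit: s: -1
SI base units of angular frequency: 1/s

Answer: 1/s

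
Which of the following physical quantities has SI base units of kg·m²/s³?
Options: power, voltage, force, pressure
Checking the SI base units of each option:
  power (P = W/t): kg·m²/s³  ✓ matches
  voltage (V = IR): kg·m²/(s³·A)  ✗
  force (F = ma): kg·m/s²  ✗
  pressure (P = F/A): kg/(m·s²)  ✗

Only power has units kg·m²/s³.

Answer: power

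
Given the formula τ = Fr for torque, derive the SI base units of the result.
Units of each symbol in τ = Fr:
  F (force): kg·m/s²
  r (lever arm): m

Multiplying the contributions: [kg·m/s²] · [m]
Adding exponents of each base unit: kg: 1, m: 2, s: -2
SI base units of torque: kg·m²/s²

Answer: kg·m²/s²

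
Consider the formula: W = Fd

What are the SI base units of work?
Units of each symbol in W = Fd:
  F (force): kg·m/s²
  d (displacement): m

Multiplying the contributions: [kg·m/s²] · [m]
Adding exponents of each base unit: kg: 1, m: 2, s: -2
SI base units of work: kg·m²/s²

Answer: kg·m²/s²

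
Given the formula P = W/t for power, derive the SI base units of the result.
Units of each symbol in P = W/t:
  W (work): kg·m²/s²
  t (time): s  → in the denominator, contributes 1/s

Multiplying the contributions: [kg·m²/s²] · [1/s]
Adding exponents of each base unit: kg: 1, m: 2, s: -3
SI base units of power: kg·m²/s³

Answer: kg·m²/s³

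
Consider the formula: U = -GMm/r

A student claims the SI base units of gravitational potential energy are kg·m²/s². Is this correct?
Units of each symbol in U = -GMm/r:
  G (gravitational constant): m³/(kg·s²)
  M (mass): kg
  m (mass): kg
  r (distance): m  → in the denominator, contributes 1/m
  The minus sign does not affect the units.

Multiplying the contributions: [m³/(kg·s²)] · [kg] · [kg] · [1/m]
Adding exponents of each base unit: kg: 1, m: 2, s: -2
SI base units of gravitational potential energy: kg·m²/s²

The claimed units kg·m²/s² match the derived units, so the claim is correct.

Answer: Yes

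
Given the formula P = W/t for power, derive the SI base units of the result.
Units of each symbol in P = W/t:
  W (work): kg·m²/s²
  t (time): s  → in the denominator, contributes 1/s

Multiplying the contributions: [kg·m²/s²] · [1/s]
Adding exponents of each base unit: kg: 1, m: 2, s: -3
SI base units of power: kg·m²/s³

Answer: kg·m²/s³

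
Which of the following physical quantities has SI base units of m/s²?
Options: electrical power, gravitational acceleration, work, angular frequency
Checking the SI base units of each option:
  electrical power (P = IV): kg·m²/s³  ✗
  gravitational acceleration (g = GM/r²): m/s²  ✓ matches
  work (W = Fd): kg·m²/s²  ✗
  angular frequency (ω = 2πf): 1/s  ✗

Only gravitational acceleration has units m/s².

Answer: gravitational acceleration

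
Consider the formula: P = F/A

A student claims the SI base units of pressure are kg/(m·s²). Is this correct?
Units of each symbol in P = F/A:
  F (force): kg·m/s²
  A (area): m²  → in the denominator, contributes 1/m²

Multiplying the contributions: [kg·m/s²] · [1/m²]
Adding exponents of each base unit: kg: 1, m: -1, s: -2
SI base units of pressure: kg/(m·s²)

The claimed units kg/(m·s²) match the derived units, so the claim is correct.

Answer: Yes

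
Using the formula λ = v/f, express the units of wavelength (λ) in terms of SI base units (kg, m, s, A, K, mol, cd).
Units of each symbol in λ = v/f:
  v (wave speed): m/s
  f (frequency): 1/s  → in the denominator, contributes s

Multiplying the contributions: [m/s] · [s]
Adding exponents of each base unit: m: 1
SI base units of wavelength: m

Answer: m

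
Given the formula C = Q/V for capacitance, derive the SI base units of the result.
Units of each symbol in C = Q/V:
  Q (charge, in coulombs): s·A
  V (voltage, in volts): kg·m²/(s³·A)  → in the denominator, contributes s³·A/(kg·m²)

Multiplying the contributions: [s·A] · [s³·A/(kg·m²)]
Adding exponents of each base unit: kg: -1, m: -2, s: 4, A: 2
SI base units of capacitance: s⁴·A²/(kg·m²)

Answer: s⁴·A²/(kg·m²)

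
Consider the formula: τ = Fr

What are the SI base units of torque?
Units of each symbol in τ = Fr:
  F (force): kg·m/s²
  r (lever arm): m

Multiplying the contributions: [kg·m/s²] · [m]
Adding exponents of each base unit: kg: 1, m: 2, s: -2
SI base units of torque: kg·m²/s²

Answer: kg·m²/s²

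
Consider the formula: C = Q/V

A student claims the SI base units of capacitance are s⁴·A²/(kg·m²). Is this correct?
Units of each symbol in C = Q/V:
  Q (charge, in coulombs): s·A
  V (voltage, in volts): kg·m²/(s³·A)  → in the denominator, contributes s³·A/(kg·m²)

Multiplying the contributions: [s·A] · [s³·A/(kg·m²)]
Adding exponents of each base unit: kg: -1, m: -2, s: 4, A: 2
SI base units of capacitance: s⁴·A²/(kg·m²)

The claimed units s⁴·A²/(kg·m²) match the derived units, so the claim is correct.

Answer: Yes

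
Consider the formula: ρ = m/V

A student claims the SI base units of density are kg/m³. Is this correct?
Units of each symbol in ρ = m/V:
  m (mass): kg
  V (volume): m³  → in the denominator, contributes 1/m³

Multiplying the contributions: [kg] · [1/m³]
Adding exponents of each base unit: kg: 1, m: -3
SI base units of density: kg/m³

The claimed units kg/m³ match the derived units, so the claim is correct.

Answer: Yes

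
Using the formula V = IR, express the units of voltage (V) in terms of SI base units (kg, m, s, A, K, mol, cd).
Units of each symbol in V = IR:
  I (current): A
  R (resistance, in ohms): kg·m²/(s³·A²)

Multiplying the contributions: [A] · [kg·m²/(s³·A²)]
Adding exponents of each base unit: kg: 1, m: 2, s: -3, A: -1
SI base units of voltage: kg·m²/(s³·A)

Answer: kg·m²/(s³·A)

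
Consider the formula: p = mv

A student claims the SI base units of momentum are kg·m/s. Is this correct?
Units of each symbol in p = mv:
  m (mass): kg
  v (velocity): m/s

Multiplying the contributions: [kg] · [m/s]
Adding exponents of each base unit: kg: 1, m: 1, s: -1
SI base units of momentum: kg·m/s

The claimed units kg·m/s match the derived units, so the claim is correct.

Answer: Yes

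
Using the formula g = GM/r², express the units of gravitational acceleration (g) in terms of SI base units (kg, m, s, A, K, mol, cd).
Units of each symbol in g = GM/r²:
  G (gravitational constant): m³/(kg·s²)
  M (mass): kg
  r (distance): m  → to the power 2 in the denominator, contributes 1/m²

Multiplying the contributions: [m³/(kg·s²)] · [kg] · [1/m²]
Adding exponents of each base unit: m: 1, s: -2
SI base units of gravitational acceleration: m/s²

Answer: m/s²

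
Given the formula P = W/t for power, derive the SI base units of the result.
Units of each symbol in P = W/t:
  W (work): kg·m²/s²
  t (time): s  → in the denominator, contributes 1/s

Multiplying the contributions: [kg·m²/s²] · [1/s]
Adding exponents of each base unit: kg: 1, m: 2, s: -3
SI base units of power: kg·m²/s³

Answer: kg·m²/s³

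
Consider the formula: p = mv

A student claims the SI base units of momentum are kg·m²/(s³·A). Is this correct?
Units of each symbol in p = mv:
  m (mass): kg
  v (velocity): m/s

Multiplying the contributions: [kg] · [m/s]
Adding exponents of each base unit: kg: 1, m: 1, s: -1
SI base units of momentum: kg·m/s

The claimed units kg·m²/(s³·A) (exponents kg: 1, m: 2, s: -3, A: -1) do not match the derived units kg·m/s (exponents kg: 1, m: 1, s: -1), so the claim is incorrect.

Answer: No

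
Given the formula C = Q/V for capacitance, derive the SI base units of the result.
Units of each symbol in C = Q/V:
  Q (charge, in coulombs): s·A
  V (voltage, in volts): kg·m²/(s³·A)  → in the denominator, contributes s³·A/(kg·m²)

Multiplying the contributions: [s·A] · [s³·A/(kg·m²)]
Adding exponents of each base unit: kg: -1, m: -2, s: 4, A: 2
SI base units of capacitance: s⁴·A²/(kg·m²)

Answer: s⁴·A²/(kg·m²)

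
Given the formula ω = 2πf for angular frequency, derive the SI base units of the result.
Units of each symbol in ω = 2πf:
  f (frequency): 1/s
  The factor 2π is dimensionless.

Multiplying the contributions: [1/s]
Adding exponents of each base unit: s: -1
SI base units of angular frequency: 1/s

Answer: 1/s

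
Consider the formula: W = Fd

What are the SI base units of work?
Units of each symbol in W = Fd:
  F (force): kg·m/s²
  d (displacement): m

Multiplying the contributions: [kg·m/s²] · [m]
Adding exponents of each base unit: kg: 1, m: 2, s: -2
SI base units of work: kg·m²/s²

Answer: kg·m²/s²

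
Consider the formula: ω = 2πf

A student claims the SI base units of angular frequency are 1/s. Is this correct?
Units of each symbol in ω = 2πf:
  f (frequency): 1/s
  The factor 2π is dimensionless.

Multiplying the contributions: [1/s]
Adding exponents of each base unit: s: -1
SI base units of angular frequency: 1/s

The claimed units 1/s match the derived units, so the claim is correct.

Answer: Yes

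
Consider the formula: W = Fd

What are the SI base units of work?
Units of each symbol in W = Fd:
  F (force): kg·m/s²
  d (displacement): m

Multiplying the contributions: [kg·m/s²] · [m]
Adding exponents of each base unit: kg: 1, m: 2, s: -2
SI base units of work: kg·m²/s²

Answer: kg·m²/s²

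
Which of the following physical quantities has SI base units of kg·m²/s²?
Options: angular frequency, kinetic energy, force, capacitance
Checking the SI base units of each option:
  angular frequency (ω = 2πf): 1/s  ✗
  kinetic energy (E = ½mv²): kg·m²/s²  ✓ matches
  force (F = ma): kg·m/s²  ✗
  capacitance (C = Q/V): s⁴·A²/(kg·m²)  ✗

Only kinetic energy has units kg·m²/s².

Answer: kinetic energy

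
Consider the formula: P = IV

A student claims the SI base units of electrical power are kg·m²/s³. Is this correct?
Units of each symbol in P = IV:
  I (current): A
  V (voltage, in volts): kg·m²/(s³·A)

Multiplying the contributions: [A] · [kg·m²/(s³·A)]
Adding exponents of each base unit: kg: 1, m: 2, s: -3
SI base units of electrical power: kg·m²/s³

The claimed units kg·m²/s³ match the derived units, so the claim is correct.

Answer: Yes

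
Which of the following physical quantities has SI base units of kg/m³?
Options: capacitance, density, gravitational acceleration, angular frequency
Checking the SI base units of each option:
  capacitance (C = Q/V): s⁴·A²/(kg·m²)  ✗
  density (ρ = m/V): kg/m³  ✓ matches
  gravitational acceleration (g = GM/r²): m/s²  ✗
  angular frequency (ω = 2πf): 1/s  ✗

Only density has units kg/m³.

Answer: density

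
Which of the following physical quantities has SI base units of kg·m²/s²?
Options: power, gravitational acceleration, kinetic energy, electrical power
Checking the SI base units of each option:
  power (P = W/t): kg·m²/s³  ✗
  gravitational acceleration (g = GM/r²): m/s²  ✗
  kinetic energy (E = ½mv²): kg·m²/s²  ✓ matches
  electrical power (P = IV): kg·m²/s³  ✗

Only kinetic energy has units kg·m²/s².

Answer: kinetic energy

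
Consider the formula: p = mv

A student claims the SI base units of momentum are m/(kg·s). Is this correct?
Units of each symbol in p = mv:
  m (mass): kg
  v (velocity): m/s

Multiplying the contributions: [kg] · [m/s]
Adding exponents of each base unit: kg: 1, m: 1, s: -1
SI base units of momentum: kg·m/s

The claimed units m/(kg·s) (exponents kg: -1, m: 1, s: -1) do not match the derived units kg·m/s (exponents kg: 1, m: 1, s: -1), so the claim is incorrect.

Answer: No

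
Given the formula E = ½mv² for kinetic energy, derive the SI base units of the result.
Units of each symbol in E = ½mv²:
  m (mass): kg
  v (speed): m/s  → to the power 2, contributes m²/s²
  The factor ½ is dimensionless.

Multiplying the contributions: [kg] · [m²/s²]
Adding exponents of each base unit: kg: 1, m: 2, s: -2
SI base units of kinetic energy: kg·m²/s²

Answer: kg·m²/s²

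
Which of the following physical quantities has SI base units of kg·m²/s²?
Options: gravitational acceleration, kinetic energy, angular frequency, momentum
Checking the SI base units of each option:
  gravitational acceleration (g = GM/r²): m/s²  ✗
  kinetic energy (E = ½mv²): kg·m²/s²  ✓ matches
  angular frequency (ω = 2πf): 1/s  ✗
  momentum (p = mv): kg·m/s  ✗

Only kinetic energy has units kg·m²/s².

Answer: kinetic energy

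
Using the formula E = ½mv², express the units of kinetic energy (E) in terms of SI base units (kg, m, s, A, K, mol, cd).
Units of each symbol in E = ½mv²:
  m (mass): kg
  v (speed): m/s  → to the power 2, contributes m²/s²
  The factor ½ is dimensionless.

Multiplying the contributions: [kg] · [m²/s²]
Adding exponents of each base unit: kg: 1, m: 2, s: -2
SI base units of kinetic energy: kg·m²/s²

Answer: kg·m²/s²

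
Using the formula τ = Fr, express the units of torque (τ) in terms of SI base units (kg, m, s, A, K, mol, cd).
Units of each symbol in τ = Fr:
  F (force): kg·m/s²
  r (lever arm): m

Multiplying the contributions: [kg·m/s²] · [m]
Adding exponents of each base unit: kg: 1, m: 2, s: -2
SI base units of torque: kg·m²/s²

Answer: kg·m²/s²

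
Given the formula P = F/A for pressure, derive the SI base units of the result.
Units of each symbol in P = F/A:
  F (force): kg·m/s²
  A (area): m²  → in the denominator, contributes 1/m²

Multiplying the contributions: [kg·m/s²] · [1/m²]
Adding exponents of each base unit: kg: 1, m: -1, s: -2
SI base units of pressure: kg/(m·s²)

Answer: kg/(m·s²)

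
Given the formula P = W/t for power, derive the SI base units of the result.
Units of each symbol in P = W/t:
  W (work): kg·m²/s²
  t (time): s  → in the denominator, contributes 1/s

Multiplying the contributions: [kg·m²/s²] · [1/s]
Adding exponents of each base unit: kg: 1, m: 2, s: -3
SI base units of power: kg·m²/s³

Answer: kg·m²/s³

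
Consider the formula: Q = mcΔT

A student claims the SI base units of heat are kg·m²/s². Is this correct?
Units of each symbol in Q = mcΔT:
  m (mass): kg
  c (specific heat capacity, in J/(kg·K)): m²/(s²·K)
  ΔT (temperature change): K

Multiplying the contributions: [kg] · [m²/(s²·K)] · [K]
Adding exponents of each base unit: kg: 1, m: 2, s: -2
SI base units of heat: kg·m²/s²

The claimed units kg·m²/s² match the derived units, so the claim is correct.

Answer: Yes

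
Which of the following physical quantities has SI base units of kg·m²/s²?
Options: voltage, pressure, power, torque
Checking the SI base units of each option:
  voltage (V = IR): kg·m²/(s³·A)  ✗
  pressure (P = F/A): kg/(m·s²)  ✗
  power (P = W/t): kg·m²/s³  ✗
  torque (τ = Fr): kg·m²/s²  ✓ matches

Only torque has units kg·m²/s².

Answer: torque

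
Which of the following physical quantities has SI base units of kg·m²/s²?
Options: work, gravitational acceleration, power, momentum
Checking the SI base units of each option:
  work (W = Fd): kg·m²/s²  ✓ matches
  gravitational acceleration (g = GM/r²): m/s²  ✗
  power (P = W/t): kg·m²/s³  ✗
  momentum (p = mv): kg·m/s  ✗

Only work has units kg·m²/s².

Answer: work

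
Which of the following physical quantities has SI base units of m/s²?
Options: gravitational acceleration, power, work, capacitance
Checking the SI base units of each option:
  gravitational acceleration (g = GM/r²): m/s²  ✓ matches
  power (P = W/t): kg·m²/s³  ✗
  work (W = Fd): kg·m²/s²  ✗
  capacitance (C = Q/V): s⁴·A²/(kg·m²)  ✗

Only gravitational acceleration has units m/s².

Answer: gravitational acceleration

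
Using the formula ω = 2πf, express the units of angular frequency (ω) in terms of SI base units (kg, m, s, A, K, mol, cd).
Units of each symbol in ω = 2πf:
  f (frequency): 1/s
  The factor 2π is dimensionless.

Multiplying the contributions: [1/s]
Adding exponents of each base unit: s: -1
SI base units of angular frequency: 1/s

Answer: 1/s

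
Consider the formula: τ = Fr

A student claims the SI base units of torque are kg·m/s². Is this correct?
Units of each symbol in τ = Fr:
  F (force): kg·m/s²
  r (lever arm): m

Multiplying the contributions: [kg·m/s²] · [m]
Adding exponents of each base unit: kg: 1, m: 2, s: -2
SI base units of torque: kg·m²/s²

The claimed units kg·m/s² (exponents kg: 1, m: 1, s: -2) do not match the derived units kg·m²/s² (exponents kg: 1, m: 2, s: -2), so the claim is incorrect.

Answer: No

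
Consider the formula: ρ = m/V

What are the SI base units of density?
Units of each symbol in ρ = m/V:
  m (mass): kg
  V (volume): m³  → in the denominator, contributes 1/m³

Multiplying the contributions: [kg] · [1/m³]
Adding exponents of each base unit: kg: 1, m: -3
SI base units of density: kg/m³

Answer: kg/m³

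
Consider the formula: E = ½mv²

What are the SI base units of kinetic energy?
Units of each symbol in E = ½mv²:
  m (mass): kg
  v (speed): m/s  → to the power 2, contributes m²/s²
  The factor ½ is dimensionless.

Multiplying the contributions: [kg] · [m²/s²]
Adding exponents of each base unit: kg: 1, m: 2, s: -2
SI base units of kinetic energy: kg·m²/s²

Answer: kg·m²/s²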